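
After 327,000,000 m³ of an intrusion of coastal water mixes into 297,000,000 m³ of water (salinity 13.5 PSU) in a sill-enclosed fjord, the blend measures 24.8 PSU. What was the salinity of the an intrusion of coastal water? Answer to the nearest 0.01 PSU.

Salt balance: 297,000,000×13.5 + 327,000,000×S = 624,000,000×24.8
4,009,500,000 + 327,000,000·S = 15,475,200,000
S = (15,475,200,000 − 4,009,500,000) / 327,000,000 = 35.0633 PSU

35.06 PSU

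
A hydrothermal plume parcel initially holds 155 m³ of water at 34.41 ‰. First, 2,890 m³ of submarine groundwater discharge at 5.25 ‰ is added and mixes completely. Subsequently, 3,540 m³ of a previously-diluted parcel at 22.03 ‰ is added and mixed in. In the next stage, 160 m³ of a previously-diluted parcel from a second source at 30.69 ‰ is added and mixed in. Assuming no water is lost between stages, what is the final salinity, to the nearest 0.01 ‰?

Mass of salt is conserved:
Initial salt = 155×34.41 = 5,333.55
After stage 1: salt = 5,333.55 + 2,890×5.25 = 20,506.05; volume = 3,045 m³; S = 6.734 ‰
After stage 2: salt = 20,506.05 + 3,540×22.03 = 98,492.25; volume = 6,585 m³; S = 14.957 ‰
After stage 3: salt = 98,492.25 + 160×30.69 = 103,402.65; volume = 6,745 m³
S = 103,402.65 / 6,745 = 15.3303 ‰

15.33 ‰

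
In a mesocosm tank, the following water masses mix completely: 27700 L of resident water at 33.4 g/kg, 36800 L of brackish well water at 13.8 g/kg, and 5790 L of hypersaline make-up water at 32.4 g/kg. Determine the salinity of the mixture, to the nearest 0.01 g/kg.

23.06 g/kg

Conserving salt mass:
salt = 27,700×33.4 + 36,800×13.8 + 5,790×32.4 = 925,180 + 507,840 + 187,596 = 1,620,616
volume = 27,700 + 36,800 + 5,790 = 70,290 L
S = 1,620,616 / 70,290 = 23.0561 g/kg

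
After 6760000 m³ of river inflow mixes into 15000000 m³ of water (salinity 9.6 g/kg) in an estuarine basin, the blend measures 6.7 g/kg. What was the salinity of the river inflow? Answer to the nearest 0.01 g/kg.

0.27 g/kg

Salt balance: 15,000,000×9.6 + 6,760,000×S = 21,760,000×6.7
144,000,000 + 6,760,000·S = 145,792,000
S = (145,792,000 − 144,000,000) / 6,760,000 = 0.2651 g/kg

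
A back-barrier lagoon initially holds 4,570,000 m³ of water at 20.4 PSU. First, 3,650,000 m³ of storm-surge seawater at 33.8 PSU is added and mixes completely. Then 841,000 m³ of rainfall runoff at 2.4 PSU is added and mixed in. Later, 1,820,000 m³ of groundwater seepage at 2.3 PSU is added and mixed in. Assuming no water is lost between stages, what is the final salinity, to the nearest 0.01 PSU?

By conservation of dissolved salt,
Initial salt = 4,570,000×20.4 = 93,228,000
After stage 1: salt = 93,228,000 + 3,650,000×33.8 = 216,598,000; volume = 8,220,000 m³; S = 26.35 PSU
After stage 2: salt = 216,598,000 + 841,000×2.4 = 218,616,400; volume = 9,061,000 m³; S = 24.127 PSU
After stage 3: salt = 218,616,400 + 1,820,000×2.3 = 222,802,400; volume = 10,881,000 m³
S = 222,802,400 / 10,881,000 = 20.4763 PSU

20.48 PSU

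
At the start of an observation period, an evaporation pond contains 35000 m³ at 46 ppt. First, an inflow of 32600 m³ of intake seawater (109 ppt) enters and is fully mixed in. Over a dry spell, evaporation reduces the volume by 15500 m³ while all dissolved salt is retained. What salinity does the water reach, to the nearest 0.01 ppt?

After mixing: salt = 35,000×46 + 32,600×109 = 5,163,400; volume = 67,600 m³
After evaporation: salt unchanged = 5,163,400; volume = 67,600 − 15,500 = 52,100 m³
S = 5,163,400 / 52,100 = 99.1056 ppt

99.11 ppt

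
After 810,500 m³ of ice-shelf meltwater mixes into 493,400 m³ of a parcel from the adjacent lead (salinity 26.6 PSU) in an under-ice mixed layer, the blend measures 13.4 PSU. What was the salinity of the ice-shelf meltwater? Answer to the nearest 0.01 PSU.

Salt balance: 493,400×26.6 + 810,500×S = 1,303,900×13.4
13,124,440 + 810,500·S = 17,472,260
S = (17,472,260 − 13,124,440) / 810,500 = 5.3644 PSU

5.36 PSU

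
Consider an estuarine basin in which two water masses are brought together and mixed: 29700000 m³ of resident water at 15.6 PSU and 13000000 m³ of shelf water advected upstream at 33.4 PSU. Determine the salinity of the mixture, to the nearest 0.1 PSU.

Mass of salt is conserved:
salt = 29,700,000×15.6 + 13,000,000×33.4 = 463,320,000 + 434,200,000 = 897,520,000
volume = 29,700,000 + 13,000,000 = 42,700,000 m³
S = 897,520,000 / 42,700,000 = 21.019 PSU

21.0 PSU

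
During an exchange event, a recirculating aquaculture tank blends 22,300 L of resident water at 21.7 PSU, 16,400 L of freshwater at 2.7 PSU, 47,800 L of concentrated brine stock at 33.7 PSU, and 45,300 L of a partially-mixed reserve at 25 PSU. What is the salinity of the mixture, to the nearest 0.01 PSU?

24.82 PSU

Conserving salt mass:
salt = 22,300×21.7 + 16,400×2.7 + 47,800×33.7 + 45,300×25 = 483,910 + 44,280 + 1,610,860 + 1,132,500 = 3,271,550
volume = 22,300 + 16,400 + 47,800 + 45,300 = 131,800 L
S = 3,271,550 / 131,800 = 24.8221 PSU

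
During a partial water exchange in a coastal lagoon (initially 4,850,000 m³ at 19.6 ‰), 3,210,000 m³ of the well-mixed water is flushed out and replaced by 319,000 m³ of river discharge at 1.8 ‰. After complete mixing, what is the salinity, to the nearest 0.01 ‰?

16.70 ‰

Remaining after removal: 1,640,000 m³ at 19.6 ‰ (salt = 32,144,000)
After addition: salt = 32,144,000 + 319,000×1.8 = 32,718,200; volume = 1,959,000 m³
S = 32,718,200 / 1,959,000 = 16.7015 ‰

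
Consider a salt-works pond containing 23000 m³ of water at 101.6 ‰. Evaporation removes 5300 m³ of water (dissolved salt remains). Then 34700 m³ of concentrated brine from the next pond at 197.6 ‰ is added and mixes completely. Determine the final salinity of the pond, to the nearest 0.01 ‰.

175.45 ‰

After evaporation: salt = 23,000×101.6 = 2,336,800; volume = 23,000 − 5,300 = 17,700 m³
After mixing: salt = 2,336,800 + 34,700×197.6 = 9,193,520; volume = 17,700 + 34,700 = 52,400 m³
S = 9,193,520 / 52,400 = 175.4489 ‰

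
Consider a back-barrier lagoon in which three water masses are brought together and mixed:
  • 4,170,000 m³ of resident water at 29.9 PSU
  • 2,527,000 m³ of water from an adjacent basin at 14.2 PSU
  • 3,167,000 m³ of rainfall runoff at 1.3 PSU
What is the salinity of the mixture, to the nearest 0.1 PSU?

16.7 PSU

Salt balance:
salt = 4,170,000×29.9 + 2,527,000×14.2 + 3,167,000×1.3 = 124,683,000 + 35,883,400 + 4,117,100 = 164,683,500
volume = 4,170,000 + 2,527,000 + 3,167,000 = 9,864,000 m³
S = 164,683,500 / 9,864,000 = 16.695 PSU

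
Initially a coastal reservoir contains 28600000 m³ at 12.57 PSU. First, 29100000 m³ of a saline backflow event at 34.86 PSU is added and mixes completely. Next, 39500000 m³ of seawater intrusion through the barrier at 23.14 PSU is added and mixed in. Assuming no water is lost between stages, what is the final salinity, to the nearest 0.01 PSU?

23.54 PSU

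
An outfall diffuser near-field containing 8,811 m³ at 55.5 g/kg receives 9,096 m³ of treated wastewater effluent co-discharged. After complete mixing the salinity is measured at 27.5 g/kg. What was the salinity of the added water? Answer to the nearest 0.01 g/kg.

Salt balance: 8,811×55.5 + 9,096×S = 17,907×27.5
489,010.5 + 9,096·S = 492,442.5
S = (492,442.5 − 489,010.5) / 9,096 = 0.3773 g/kg

0.38 g/kg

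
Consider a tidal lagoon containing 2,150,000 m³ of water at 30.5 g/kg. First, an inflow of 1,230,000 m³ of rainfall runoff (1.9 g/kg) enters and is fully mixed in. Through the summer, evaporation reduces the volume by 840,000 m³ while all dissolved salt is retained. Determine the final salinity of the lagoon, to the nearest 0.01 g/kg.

26.74 g/kg

After mixing: salt = 2,150,000×30.5 + 1,230,000×1.9 = 67,912,000; volume = 3,380,000 m³
After evaporation: salt unchanged = 67,912,000; volume = 3,380,000 − 840,000 = 2,540,000 m³
S = 67,912,000 / 2,540,000 = 26.737 g/kg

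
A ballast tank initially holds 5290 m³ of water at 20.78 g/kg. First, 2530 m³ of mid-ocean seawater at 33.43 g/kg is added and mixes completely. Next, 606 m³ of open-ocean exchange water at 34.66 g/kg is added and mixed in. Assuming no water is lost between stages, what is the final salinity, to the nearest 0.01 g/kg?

Total salt / total volume:
Initial salt = 5,290×20.78 = 109,926.2
After stage 1: salt = 109,926.2 + 2,530×33.43 = 194,504.1; volume = 7,820 m³; S = 24.873 g/kg
After stage 2: salt = 194,504.1 + 606×34.66 = 215,508.06; volume = 8,426 m³
S = 215,508.06 / 8,426 = 25.5766 g/kg

25.58 g/kg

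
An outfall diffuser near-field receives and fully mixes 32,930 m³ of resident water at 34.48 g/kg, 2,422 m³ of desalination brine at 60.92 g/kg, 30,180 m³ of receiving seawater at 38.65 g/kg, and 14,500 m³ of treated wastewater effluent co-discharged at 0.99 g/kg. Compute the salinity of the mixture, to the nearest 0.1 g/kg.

Conserving salt mass:
salt = 32,930×34.48 + 2,422×60.92 + 30,180×38.65 + 14,500×0.99 = 1,135,426.4 + 147,548.24 + 1,166,457 + 14,355 = 2,463,786.64
volume = 32,930 + 2,422 + 30,180 + 14,500 = 80,032 m³
S = 2,463,786.64 / 80,032 = 30.785 g/kg

30.8 g/kg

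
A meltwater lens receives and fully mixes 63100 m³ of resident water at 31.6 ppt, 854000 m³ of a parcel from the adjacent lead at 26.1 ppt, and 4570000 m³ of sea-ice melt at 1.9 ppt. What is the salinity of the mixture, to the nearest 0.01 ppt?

6.01 ppt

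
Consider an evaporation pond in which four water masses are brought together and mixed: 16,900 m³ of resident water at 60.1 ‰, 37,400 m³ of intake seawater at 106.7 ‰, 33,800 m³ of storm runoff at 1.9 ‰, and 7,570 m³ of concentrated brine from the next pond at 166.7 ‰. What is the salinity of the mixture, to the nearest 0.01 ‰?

Weighted by volume,
salt = 16,900×60.1 + 37,400×106.7 + 33,800×1.9 + 7,570×166.7 = 1,015,690 + 3,990,580 + 64,220 + 1,261,919 = 6,332,409
volume = 16,900 + 37,400 + 33,800 + 7,570 = 95,670 m³
S = 6,332,409 / 95,670 = 66.1901 ‰

66.19 ‰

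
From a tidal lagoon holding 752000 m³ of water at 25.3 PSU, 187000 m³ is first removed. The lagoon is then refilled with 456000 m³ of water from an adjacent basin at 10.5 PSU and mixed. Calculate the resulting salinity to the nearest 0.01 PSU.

18.69 PSU

Remaining after removal: 565,000 m³ at 25.3 PSU (salt = 14,294,500)
After addition: salt = 14,294,500 + 456,000×10.5 = 19,082,500; volume = 1,021,000 m³
S = 19,082,500 / 1,021,000 = 18.69 PSU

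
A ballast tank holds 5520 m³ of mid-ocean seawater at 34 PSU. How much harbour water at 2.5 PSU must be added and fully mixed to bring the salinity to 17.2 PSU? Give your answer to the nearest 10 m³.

Salt balance: 5,520×34 + V×2.5 = (5,520+V)×17.2
187,680 + 2.5V = 94,944 + 17.2V
92,736 = 14.7V
V = 6,308.57 m³

6310 m³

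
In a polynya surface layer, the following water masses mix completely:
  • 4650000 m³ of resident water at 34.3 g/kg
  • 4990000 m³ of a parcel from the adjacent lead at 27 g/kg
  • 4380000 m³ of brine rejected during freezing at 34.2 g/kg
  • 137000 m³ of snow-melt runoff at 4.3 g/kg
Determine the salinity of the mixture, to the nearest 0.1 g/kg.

Weighted by volume,
salt = 4,650,000×34.3 + 4,990,000×27 + 4,380,000×34.2 + 137,000×4.3 = 159,495,000 + 134,730,000 + 149,796,000 + 589,100 = 444,610,100
volume = 4,650,000 + 4,990,000 + 4,380,000 + 137,000 = 14,157,000 m³
S = 444,610,100 / 14,157,000 = 31.406 g/kg

31.4 g/kg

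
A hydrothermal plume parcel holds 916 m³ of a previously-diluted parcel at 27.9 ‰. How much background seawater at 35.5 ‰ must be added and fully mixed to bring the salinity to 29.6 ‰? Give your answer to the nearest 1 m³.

264 m³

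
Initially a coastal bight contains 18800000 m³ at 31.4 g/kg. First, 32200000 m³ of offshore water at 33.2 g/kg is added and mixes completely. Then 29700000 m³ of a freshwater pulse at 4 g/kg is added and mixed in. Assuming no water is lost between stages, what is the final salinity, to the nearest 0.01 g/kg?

22.03 g/kg

Mass of salt is conserved:
Initial salt = 18,800,000×31.4 = 590,320,000
After stage 1: salt = 590,320,000 + 32,200,000×33.2 = 1,659,360,000; volume = 51,000,000 m³; S = 32.536 g/kg
After stage 2: salt = 1,659,360,000 + 29,700,000×4 = 1,778,160,000; volume = 80,700,000 m³
S = 1,778,160,000 / 80,700,000 = 22.0342 g/kg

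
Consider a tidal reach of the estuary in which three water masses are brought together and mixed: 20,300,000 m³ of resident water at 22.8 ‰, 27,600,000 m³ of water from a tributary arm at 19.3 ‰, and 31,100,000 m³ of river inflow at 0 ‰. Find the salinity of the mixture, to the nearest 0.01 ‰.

12.60 ‰

By conservation of dissolved salt,
salt = 20,300,000×22.8 + 27,600,000×19.3 + 31,100,000×0 = 462,840,000 + 532,680,000 + 0 = 995,520,000
volume = 20,300,000 + 27,600,000 + 31,100,000 = 79,000,000 m³
S = 995,520,000 / 79,000,000 = 12.6015 ‰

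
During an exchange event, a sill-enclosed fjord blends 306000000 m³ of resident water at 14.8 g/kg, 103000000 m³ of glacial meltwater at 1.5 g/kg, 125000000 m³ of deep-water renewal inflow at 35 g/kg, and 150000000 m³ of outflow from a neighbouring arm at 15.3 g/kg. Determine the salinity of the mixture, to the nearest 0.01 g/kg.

Mass of salt is conserved:
salt = 306,000,000×14.8 + 103,000,000×1.5 + 125,000,000×35 + 150,000,000×15.3 = 4,528,800,000 + 154,500,000 + 4,375,000,000 + 2,295,000,000 = 11,353,300,000
volume = 306,000,000 + 103,000,000 + 125,000,000 + 150,000,000 = 684,000,000 m³
S = 11,353,300,000 / 684,000,000 = 16.5984 g/kg

16.60 g/kg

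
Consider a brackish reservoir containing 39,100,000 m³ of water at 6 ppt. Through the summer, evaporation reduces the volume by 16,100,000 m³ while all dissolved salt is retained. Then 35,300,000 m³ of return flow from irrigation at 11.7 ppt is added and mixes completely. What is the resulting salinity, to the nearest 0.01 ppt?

11.11 ppt

After evaporation: salt = 39,100,000×6 = 234,600,000; volume = 39,100,000 − 16,100,000 = 23,000,000 m³
After mixing: salt = 234,600,000 + 35,300,000×11.7 = 647,610,000; volume = 23,000,000 + 35,300,000 = 58,300,000 m³
S = 647,610,000 / 58,300,000 = 11.1082 ppt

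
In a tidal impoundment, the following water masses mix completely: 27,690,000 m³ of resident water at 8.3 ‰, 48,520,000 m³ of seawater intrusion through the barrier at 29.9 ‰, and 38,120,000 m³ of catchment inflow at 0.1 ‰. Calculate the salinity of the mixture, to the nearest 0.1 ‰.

Mass of salt is conserved:
salt = 27,690,000×8.3 + 48,520,000×29.9 + 38,120,000×0.1 = 229,827,000 + 1,450,748,000 + 3,812,000 = 1,684,387,000
volume = 27,690,000 + 48,520,000 + 38,120,000 = 114,330,000 m³
S = 1,684,387,000 / 114,330,000 = 14.733 ‰

14.7 ‰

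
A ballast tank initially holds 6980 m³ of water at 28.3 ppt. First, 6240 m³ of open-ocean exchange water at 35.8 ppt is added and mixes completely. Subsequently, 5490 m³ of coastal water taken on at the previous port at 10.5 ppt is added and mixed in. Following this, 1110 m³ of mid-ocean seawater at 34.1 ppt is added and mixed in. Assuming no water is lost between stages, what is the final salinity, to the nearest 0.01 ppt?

Total salt / total volume:
Initial salt = 6,980×28.3 = 197,534
After stage 1: salt = 197,534 + 6,240×35.8 = 420,926; volume = 13,220 m³; S = 31.84 ppt
After stage 2: salt = 420,926 + 5,490×10.5 = 478,571; volume = 18,710 m³; S = 25.578 ppt
After stage 3: salt = 478,571 + 1,110×34.1 = 516,422; volume = 19,820 m³
S = 516,422 / 19,820 = 26.0556 ppt

26.06 ppt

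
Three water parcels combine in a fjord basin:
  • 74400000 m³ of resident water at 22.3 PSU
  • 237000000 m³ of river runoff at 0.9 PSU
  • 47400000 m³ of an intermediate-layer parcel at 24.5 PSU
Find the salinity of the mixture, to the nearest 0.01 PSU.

Weighted by volume,
salt = 74,400,000×22.3 + 237,000,000×0.9 + 47,400,000×24.5 = 1,659,120,000 + 213,300,000 + 1,161,300,000 = 3,033,720,000
volume = 74,400,000 + 237,000,000 + 47,400,000 = 358,800,000 m³
S = 3,033,720,000 / 358,800,000 = 8.4552 PSU

8.46 PSU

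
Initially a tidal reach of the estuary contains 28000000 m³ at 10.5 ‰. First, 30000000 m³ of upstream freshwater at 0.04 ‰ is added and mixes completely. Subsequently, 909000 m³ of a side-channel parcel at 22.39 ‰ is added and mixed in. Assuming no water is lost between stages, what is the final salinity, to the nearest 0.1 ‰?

5.4 ‰

Total salt / total volume:
Initial salt = 28,000,000×10.5 = 294,000,000
After stage 1: salt = 294,000,000 + 30,000,000×0.04 = 295,200,000; volume = 58,000,000 m³; S = 5.09 ‰
After stage 2: salt = 295,200,000 + 909,000×22.39 = 315,552,510; volume = 58,909,000 m³
S = 315,552,510 / 58,909,000 = 5.3566 ‰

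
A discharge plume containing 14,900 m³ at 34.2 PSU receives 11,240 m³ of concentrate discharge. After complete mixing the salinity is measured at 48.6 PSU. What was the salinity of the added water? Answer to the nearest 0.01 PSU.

Salt balance: 14,900×34.2 + 11,240×S = 26,140×48.6
509,580 + 11,240·S = 1,270,404
S = (1,270,404 − 509,580) / 11,240 = 67.689 PSU

67.69 PSU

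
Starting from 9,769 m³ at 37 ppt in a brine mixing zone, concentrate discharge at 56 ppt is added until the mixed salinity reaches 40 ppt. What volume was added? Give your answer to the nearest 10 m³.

1830 m³

Salt balance: 9,769×37 + V×56 = (9,769+V)×40
361,453 + 56V = 390,760 + 40V
29,307 = 16V
V = 1,831.69 m³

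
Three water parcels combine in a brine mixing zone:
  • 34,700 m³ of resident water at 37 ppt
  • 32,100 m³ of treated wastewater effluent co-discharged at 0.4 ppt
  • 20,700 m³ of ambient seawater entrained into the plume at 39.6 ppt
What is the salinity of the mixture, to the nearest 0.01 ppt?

Weighted by volume,
salt = 34,700×37 + 32,100×0.4 + 20,700×39.6 = 1,283,900 + 12,840 + 819,720 = 2,116,460
volume = 34,700 + 32,100 + 20,700 = 87,500 m³
S = 2,116,460 / 87,500 = 24.1881 ppt

24.19 ppt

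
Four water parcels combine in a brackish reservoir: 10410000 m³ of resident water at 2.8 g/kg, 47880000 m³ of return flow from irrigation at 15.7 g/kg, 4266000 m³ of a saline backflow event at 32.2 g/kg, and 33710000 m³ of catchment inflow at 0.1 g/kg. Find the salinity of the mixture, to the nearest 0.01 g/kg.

9.57 g/kg

By conservation of dissolved salt,
salt = 10,410,000×2.8 + 47,880,000×15.7 + 4,266,000×32.2 + 33,710,000×0.1 = 29,148,000 + 751,716,000 + 137,365,200 + 3,371,000 = 921,600,200
volume = 10,410,000 + 47,880,000 + 4,266,000 + 33,710,000 = 96,266,000 m³
S = 921,600,200 / 96,266,000 = 9.5735 g/kg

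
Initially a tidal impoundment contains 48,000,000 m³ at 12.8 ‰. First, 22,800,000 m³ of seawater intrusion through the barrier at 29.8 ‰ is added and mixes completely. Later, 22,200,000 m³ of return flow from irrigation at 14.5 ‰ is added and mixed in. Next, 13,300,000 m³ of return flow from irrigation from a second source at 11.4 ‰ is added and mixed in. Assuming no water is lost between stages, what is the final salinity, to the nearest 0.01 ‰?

By conservation of dissolved salt,
Initial salt = 48,000,000×12.8 = 614,400,000
After stage 1: salt = 614,400,000 + 22,800,000×29.8 = 1,293,840,000; volume = 70,800,000 m³; S = 18.275 ‰
After stage 2: salt = 1,293,840,000 + 22,200,000×14.5 = 1,615,740,000; volume = 93,000,000 m³; S = 17.374 ‰
After stage 3: salt = 1,615,740,000 + 13,300,000×11.4 = 1,767,360,000; volume = 106,300,000 m³
S = 1,767,360,000 / 106,300,000 = 16.6262 ‰

16.63 ‰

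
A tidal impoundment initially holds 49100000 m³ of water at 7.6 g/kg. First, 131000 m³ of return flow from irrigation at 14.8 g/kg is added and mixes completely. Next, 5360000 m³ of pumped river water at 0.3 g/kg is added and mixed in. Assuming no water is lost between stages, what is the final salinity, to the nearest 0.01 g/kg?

Mass of salt is conserved:
Initial salt = 49,100,000×7.6 = 373,160,000
After stage 1: salt = 373,160,000 + 131,000×14.8 = 375,098,800; volume = 49,231,000 m³; S = 7.619 g/kg
After stage 2: salt = 375,098,800 + 5,360,000×0.3 = 376,706,800; volume = 54,591,000 m³
S = 376,706,800 / 54,591,000 = 6.9005 g/kg

6.90 g/kg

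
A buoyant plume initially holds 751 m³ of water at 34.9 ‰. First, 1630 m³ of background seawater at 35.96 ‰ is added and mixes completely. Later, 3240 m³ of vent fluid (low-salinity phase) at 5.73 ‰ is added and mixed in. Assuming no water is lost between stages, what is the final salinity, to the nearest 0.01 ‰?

Weighted by volume,
Initial salt = 751×34.9 = 26,209.9
After stage 1: salt = 26,209.9 + 1,630×35.96 = 84,824.7; volume = 2,381 m³; S = 35.626 ‰
After stage 2: salt = 84,824.7 + 3,240×5.73 = 103,389.9; volume = 5,621 m³
S = 103,389.9 / 5,621 = 18.3935 ‰

18.39 ‰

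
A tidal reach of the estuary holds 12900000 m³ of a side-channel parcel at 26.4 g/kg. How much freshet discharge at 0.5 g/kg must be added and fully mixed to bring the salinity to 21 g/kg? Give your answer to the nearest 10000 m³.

Salt balance: 12,900,000×26.4 + V×0.5 = (12,900,000+V)×21
340,560,000 + 0.5V = 270,900,000 + 21V
69,660,000 = 20.5V
V = 3,398,048.78 m³

3400000 m³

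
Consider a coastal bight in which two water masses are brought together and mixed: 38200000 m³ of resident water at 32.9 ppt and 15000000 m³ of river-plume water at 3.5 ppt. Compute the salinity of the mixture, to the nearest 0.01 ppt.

24.61 ppt

Weighted by volume,
salt = 38,200,000×32.9 + 15,000,000×3.5 = 1,256,780,000 + 52,500,000 = 1,309,280,000
volume = 38,200,000 + 15,000,000 = 53,200,000 m³
S = 1,309,280,000 / 53,200,000 = 24.6105 ppt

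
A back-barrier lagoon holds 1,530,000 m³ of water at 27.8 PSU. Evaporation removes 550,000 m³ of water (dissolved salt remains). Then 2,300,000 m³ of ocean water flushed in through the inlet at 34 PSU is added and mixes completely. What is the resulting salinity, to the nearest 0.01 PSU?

After evaporation: salt = 1,530,000×27.8 = 42,534,000; volume = 1,530,000 − 550,000 = 980,000 m³
After mixing: salt = 42,534,000 + 2,300,000×34 = 120,734,000; volume = 980,000 + 2,300,000 = 3,280,000 m³
S = 120,734,000 / 3,280,000 = 36.8091 PSU

36.81 PSU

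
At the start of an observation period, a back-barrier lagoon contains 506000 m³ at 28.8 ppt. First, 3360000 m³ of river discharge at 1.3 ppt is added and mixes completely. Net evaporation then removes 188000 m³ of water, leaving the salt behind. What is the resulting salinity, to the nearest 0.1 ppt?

After mixing: salt = 506,000×28.8 + 3,360,000×1.3 = 18,940,800; volume = 3,866,000 m³
After evaporation: salt unchanged = 18,940,800; volume = 3,866,000 − 188,000 = 3,678,000 m³
S = 18,940,800 / 3,678,000 = 5.1498 ppt

5.1 ppt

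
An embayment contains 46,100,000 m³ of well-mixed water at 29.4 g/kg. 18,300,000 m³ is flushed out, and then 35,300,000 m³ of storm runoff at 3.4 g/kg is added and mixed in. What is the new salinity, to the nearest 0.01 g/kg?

14.85 g/kg

Remaining after removal: 27,800,000 m³ at 29.4 g/kg (salt = 817,320,000)
After addition: salt = 817,320,000 + 35,300,000×3.4 = 937,340,000; volume = 63,100,000 m³
S = 937,340,000 / 63,100,000 = 14.8548 g/kg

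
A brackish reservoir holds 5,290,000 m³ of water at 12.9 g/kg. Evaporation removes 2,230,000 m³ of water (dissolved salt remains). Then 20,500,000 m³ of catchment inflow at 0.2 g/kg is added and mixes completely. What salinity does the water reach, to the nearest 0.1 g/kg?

3.1 g/kg

After evaporation: salt = 5,290,000×12.9 = 68,241,000; volume = 5,290,000 − 2,230,000 = 3,060,000 m³
After mixing: salt = 68,241,000 + 20,500,000×0.2 = 72,341,000; volume = 3,060,000 + 20,500,000 = 23,560,000 m³
S = 72,341,000 / 23,560,000 = 3.0705 g/kg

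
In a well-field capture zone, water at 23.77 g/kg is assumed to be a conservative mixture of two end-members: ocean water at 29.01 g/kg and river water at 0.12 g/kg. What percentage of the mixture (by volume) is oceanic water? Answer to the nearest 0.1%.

Let g be the oceanic fraction. Salt balance per unit volume:
g×29.01 + (1−g)×0.12 = 23.77
g = (23.77 − 0.12) / (29.01 − 0.12) = 23.65/28.89 = 0.8186

81.9%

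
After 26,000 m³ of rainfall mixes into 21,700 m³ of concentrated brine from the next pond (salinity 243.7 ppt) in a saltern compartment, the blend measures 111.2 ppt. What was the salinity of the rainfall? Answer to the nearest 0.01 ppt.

0.61 ppt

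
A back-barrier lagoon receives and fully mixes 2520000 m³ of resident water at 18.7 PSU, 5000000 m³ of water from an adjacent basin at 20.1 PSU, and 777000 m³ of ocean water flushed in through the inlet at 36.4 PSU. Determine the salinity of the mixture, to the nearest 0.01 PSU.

21.20 PSU

Mass of salt is conserved:
salt = 2,520,000×18.7 + 5,000,000×20.1 + 777,000×36.4 = 47,124,000 + 100,500,000 + 28,282,800 = 175,906,800
volume = 2,520,000 + 5,000,000 + 777,000 = 8,297,000 m³
S = 175,906,800 / 8,297,000 = 21.2013 PSU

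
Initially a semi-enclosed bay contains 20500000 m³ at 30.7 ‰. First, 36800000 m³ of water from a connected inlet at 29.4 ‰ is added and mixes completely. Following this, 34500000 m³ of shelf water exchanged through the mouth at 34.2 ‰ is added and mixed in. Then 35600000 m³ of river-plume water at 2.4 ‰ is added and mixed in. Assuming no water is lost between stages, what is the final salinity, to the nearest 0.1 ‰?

Mass of salt is conserved:
Initial salt = 20,500,000×30.7 = 629,350,000
After stage 1: salt = 629,350,000 + 36,800,000×29.4 = 1,711,270,000; volume = 57,300,000 m³; S = 29.865 ‰
After stage 2: salt = 1,711,270,000 + 34,500,000×34.2 = 2,891,170,000; volume = 91,800,000 m³; S = 31.494 ‰
After stage 3: salt = 2,891,170,000 + 35,600,000×2.4 = 2,976,610,000; volume = 127,400,000 m³
S = 2,976,610,000 / 127,400,000 = 23.3643 ‰

23.4 ‰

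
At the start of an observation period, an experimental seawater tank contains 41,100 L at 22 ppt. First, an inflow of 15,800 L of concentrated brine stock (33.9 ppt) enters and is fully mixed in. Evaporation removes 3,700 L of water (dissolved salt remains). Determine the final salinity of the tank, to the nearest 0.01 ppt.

After mixing: salt = 41,100×22 + 15,800×33.9 = 1,439,820; volume = 56,900 L
After evaporation: salt unchanged = 1,439,820; volume = 56,900 − 3,700 = 53,200 L
S = 1,439,820 / 53,200 = 27.0643 ppt

27.06 ppt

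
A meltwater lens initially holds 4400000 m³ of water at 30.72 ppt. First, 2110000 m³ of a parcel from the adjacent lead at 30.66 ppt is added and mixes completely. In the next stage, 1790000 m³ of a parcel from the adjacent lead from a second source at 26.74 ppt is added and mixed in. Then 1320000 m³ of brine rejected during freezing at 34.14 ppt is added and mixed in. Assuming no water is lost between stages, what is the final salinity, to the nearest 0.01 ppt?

30.44 ppt

Mass of salt is conserved:
Initial salt = 4,400,000×30.72 = 135,168,000
After stage 1: salt = 135,168,000 + 2,110,000×30.66 = 199,860,600; volume = 6,510,000 m³; S = 30.701 ppt
After stage 2: salt = 199,860,600 + 1,790,000×26.74 = 247,725,200; volume = 8,300,000 m³; S = 29.846 ppt
After stage 3: salt = 247,725,200 + 1,320,000×34.14 = 292,790,000; volume = 9,620,000 m³
S = 292,790,000 / 9,620,000 = 30.4356 ppt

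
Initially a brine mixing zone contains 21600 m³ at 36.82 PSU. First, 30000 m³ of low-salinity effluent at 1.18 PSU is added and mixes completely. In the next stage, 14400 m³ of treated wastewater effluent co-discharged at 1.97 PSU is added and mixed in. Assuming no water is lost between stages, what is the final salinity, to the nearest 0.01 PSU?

Total salt / total volume:
Initial salt = 21,600×36.82 = 795,312
After stage 1: salt = 795,312 + 30,000×1.18 = 830,712; volume = 51,600 m³; S = 16.099 PSU
After stage 2: salt = 830,712 + 14,400×1.97 = 859,080; volume = 66,000 m³
S = 859,080 / 66,000 = 13.0164 PSU

13.02 PSU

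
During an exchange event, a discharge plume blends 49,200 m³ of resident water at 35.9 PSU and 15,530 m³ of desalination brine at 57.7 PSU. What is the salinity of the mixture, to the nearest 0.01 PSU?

Salt balance:
salt = 49,200×35.9 + 15,530×57.7 = 1,766,280 + 896,081 = 2,662,361
volume = 49,200 + 15,530 = 64,730 m³
S = 2,662,361 / 64,730 = 41.1302 PSU

41.13 PSU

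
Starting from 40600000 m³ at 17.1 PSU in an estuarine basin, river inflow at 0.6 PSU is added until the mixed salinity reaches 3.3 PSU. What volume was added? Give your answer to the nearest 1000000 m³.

Salt balance: 40,600,000×17.1 + V×0.6 = (40,600,000+V)×3.3
694,260,000 + 0.6V = 133,980,000 + 3.3V
560,280,000 = 2.7V
V = 207,511,111.11 m³

208000000 m³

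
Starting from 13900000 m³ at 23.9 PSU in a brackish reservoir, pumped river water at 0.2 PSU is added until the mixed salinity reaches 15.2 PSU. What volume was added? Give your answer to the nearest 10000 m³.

Salt balance: 13,900,000×23.9 + V×0.2 = (13,900,000+V)×15.2
332,210,000 + 0.2V = 211,280,000 + 15.2V
120,930,000 = 15V
V = 8,062,000 m³

8060000 m³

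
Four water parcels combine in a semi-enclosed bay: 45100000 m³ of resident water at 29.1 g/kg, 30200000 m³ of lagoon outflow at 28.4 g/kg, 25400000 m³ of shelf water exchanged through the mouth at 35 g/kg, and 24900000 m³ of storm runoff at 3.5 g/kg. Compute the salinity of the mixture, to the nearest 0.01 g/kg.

Weighted by volume,
salt = 45,100,000×29.1 + 30,200,000×28.4 + 25,400,000×35 + 24,900,000×3.5 = 1,312,410,000 + 857,680,000 + 889,000,000 + 87,150,000 = 3,146,240,000
volume = 45,100,000 + 30,200,000 + 25,400,000 + 24,900,000 = 125,600,000 m³
S = 3,146,240,000 / 125,600,000 = 25.0497 g/kg

25.05 g/kg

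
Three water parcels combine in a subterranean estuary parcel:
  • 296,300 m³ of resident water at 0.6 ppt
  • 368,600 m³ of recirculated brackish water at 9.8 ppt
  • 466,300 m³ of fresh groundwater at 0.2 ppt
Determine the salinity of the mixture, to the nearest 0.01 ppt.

3.43 ppt

Conserving salt mass:
salt = 296,300×0.6 + 368,600×9.8 + 466,300×0.2 = 177,780 + 3,612,280 + 93,260 = 3,883,320
volume = 296,300 + 368,600 + 466,300 = 1,131,200 m³
S = 3,883,320 / 1,131,200 = 3.4329 ppt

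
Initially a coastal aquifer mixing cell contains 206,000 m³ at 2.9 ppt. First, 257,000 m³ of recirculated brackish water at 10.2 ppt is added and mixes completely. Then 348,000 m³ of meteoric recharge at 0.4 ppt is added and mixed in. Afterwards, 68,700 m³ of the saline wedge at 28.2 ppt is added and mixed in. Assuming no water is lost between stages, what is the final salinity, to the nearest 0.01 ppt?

6.02 ppt

Salt balance:
Initial salt = 206,000×2.9 = 597,400
After stage 1: salt = 597,400 + 257,000×10.2 = 3,218,800; volume = 463,000 m³; S = 6.952 ppt
After stage 2: salt = 3,218,800 + 348,000×0.4 = 3,358,000; volume = 811,000 m³; S = 4.141 ppt
After stage 3: salt = 3,358,000 + 68,700×28.2 = 5,295,340; volume = 879,700 m³
S = 5,295,340 / 879,700 = 6.0195 ppt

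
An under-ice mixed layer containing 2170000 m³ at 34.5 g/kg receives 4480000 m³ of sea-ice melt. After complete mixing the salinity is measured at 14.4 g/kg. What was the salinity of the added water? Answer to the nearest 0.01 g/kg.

4.66 g/kg

Salt balance: 2,170,000×34.5 + 4,480,000×S = 6,650,000×14.4
74,865,000 + 4,480,000·S = 95,760,000
S = (95,760,000 − 74,865,000) / 4,480,000 = 4.6641 g/kg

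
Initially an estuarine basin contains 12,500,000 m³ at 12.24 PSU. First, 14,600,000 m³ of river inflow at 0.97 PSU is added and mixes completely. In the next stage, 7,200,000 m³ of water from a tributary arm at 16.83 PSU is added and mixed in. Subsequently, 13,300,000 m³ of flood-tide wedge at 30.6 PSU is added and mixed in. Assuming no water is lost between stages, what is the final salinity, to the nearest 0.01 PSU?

14.61 PSU

By conservation of dissolved salt,
Initial salt = 12,500,000×12.24 = 153,000,000
After stage 1: salt = 153,000,000 + 14,600,000×0.97 = 167,162,000; volume = 27,100,000 m³; S = 6.168 PSU
After stage 2: salt = 167,162,000 + 7,200,000×16.83 = 288,338,000; volume = 34,300,000 m³; S = 8.406 PSU
After stage 3: salt = 288,338,000 + 13,300,000×30.6 = 695,318,000; volume = 47,600,000 m³
S = 695,318,000 / 47,600,000 = 14.6075 PSU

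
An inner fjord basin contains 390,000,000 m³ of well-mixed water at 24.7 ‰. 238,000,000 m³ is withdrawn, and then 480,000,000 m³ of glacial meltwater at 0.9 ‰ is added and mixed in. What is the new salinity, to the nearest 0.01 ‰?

6.62 ‰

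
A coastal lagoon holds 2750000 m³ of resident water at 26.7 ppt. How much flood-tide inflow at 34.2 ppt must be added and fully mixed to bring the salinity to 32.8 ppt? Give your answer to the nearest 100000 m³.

Salt balance: 2,750,000×26.7 + V×34.2 = (2,750,000+V)×32.8
73,425,000 + 34.2V = 90,200,000 + 32.8V
16,775,000 = 1.4V
V = 11,982,142.86 m³

12000000 m³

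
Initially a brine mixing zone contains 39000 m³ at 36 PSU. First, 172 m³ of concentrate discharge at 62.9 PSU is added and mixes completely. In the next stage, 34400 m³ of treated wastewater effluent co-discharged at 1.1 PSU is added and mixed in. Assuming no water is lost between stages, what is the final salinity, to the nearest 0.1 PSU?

By conservation of dissolved salt,
Initial salt = 39,000×36 = 1,404,000
After stage 1: salt = 1,404,000 + 172×62.9 = 1,414,818.8; volume = 39,172 m³; S = 36.118 PSU
After stage 2: salt = 1,414,818.8 + 34,400×1.1 = 1,452,658.8; volume = 73,572 m³
S = 1,452,658.8 / 73,572 = 19.7447 PSU

19.7 PSU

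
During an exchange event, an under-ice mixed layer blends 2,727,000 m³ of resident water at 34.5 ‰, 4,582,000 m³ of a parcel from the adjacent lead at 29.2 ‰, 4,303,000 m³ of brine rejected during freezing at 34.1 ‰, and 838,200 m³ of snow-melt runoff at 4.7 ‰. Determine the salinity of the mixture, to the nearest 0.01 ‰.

30.40 ‰

By conservation of dissolved salt,
salt = 2,727,000×34.5 + 4,582,000×29.2 + 4,303,000×34.1 + 838,200×4.7 = 94,081,500 + 133,794,400 + 146,732,300 + 3,939,540 = 378,547,740
volume = 2,727,000 + 4,582,000 + 4,303,000 + 838,200 = 12,450,200 m³
S = 378,547,740 / 12,450,200 = 30.405 ‰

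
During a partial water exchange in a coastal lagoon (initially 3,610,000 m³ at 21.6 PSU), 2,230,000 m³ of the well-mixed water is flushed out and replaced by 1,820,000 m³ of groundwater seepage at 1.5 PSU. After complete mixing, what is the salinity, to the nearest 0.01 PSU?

10.17 PSU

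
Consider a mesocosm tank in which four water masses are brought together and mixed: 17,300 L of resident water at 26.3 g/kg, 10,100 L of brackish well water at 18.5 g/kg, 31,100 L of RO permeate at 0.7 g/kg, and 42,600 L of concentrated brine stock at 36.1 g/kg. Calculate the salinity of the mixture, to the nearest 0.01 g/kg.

Total salt / total volume:
salt = 17,300×26.3 + 10,100×18.5 + 31,100×0.7 + 42,600×36.1 = 454,990 + 186,850 + 21,770 + 1,537,860 = 2,201,470
volume = 17,300 + 10,100 + 31,100 + 42,600 = 101,100 L
S = 2,201,470 / 101,100 = 21.7752 g/kg

21.78 g/kg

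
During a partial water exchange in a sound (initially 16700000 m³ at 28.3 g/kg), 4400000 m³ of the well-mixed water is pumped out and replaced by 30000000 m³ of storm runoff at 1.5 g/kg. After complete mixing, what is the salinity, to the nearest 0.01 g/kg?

9.29 g/kg

Remaining after removal: 12,300,000 m³ at 28.3 g/kg (salt = 348,090,000)
After addition: salt = 348,090,000 + 30,000,000×1.5 = 393,090,000; volume = 42,300,000 m³
S = 393,090,000 / 42,300,000 = 9.2929 g/kg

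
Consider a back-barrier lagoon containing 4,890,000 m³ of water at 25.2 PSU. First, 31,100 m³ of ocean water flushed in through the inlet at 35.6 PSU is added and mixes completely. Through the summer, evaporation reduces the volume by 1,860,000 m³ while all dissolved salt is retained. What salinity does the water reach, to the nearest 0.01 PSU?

After mixing: salt = 4,890,000×25.2 + 31,100×35.6 = 124,335,160; volume = 4,921,100 m³
After evaporation: salt unchanged = 124,335,160; volume = 4,921,100 − 1,860,000 = 3,061,100 m³
S = 124,335,160 / 3,061,100 = 40.6178 PSU

40.62 PSU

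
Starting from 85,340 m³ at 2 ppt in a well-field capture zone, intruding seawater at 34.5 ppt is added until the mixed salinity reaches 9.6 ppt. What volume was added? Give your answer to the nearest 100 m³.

Salt balance: 85,340×2 + V×34.5 = (85,340+V)×9.6
170,680 + 34.5V = 819,264 + 9.6V
648,584 = 24.9V
V = 26,047.55 m³

26000 m³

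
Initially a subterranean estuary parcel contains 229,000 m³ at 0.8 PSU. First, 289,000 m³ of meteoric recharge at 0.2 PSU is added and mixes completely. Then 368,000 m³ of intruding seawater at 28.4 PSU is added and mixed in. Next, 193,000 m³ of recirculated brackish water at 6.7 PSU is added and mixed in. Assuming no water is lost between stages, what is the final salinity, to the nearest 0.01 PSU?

11.11 PSU

Total salt / total volume:
Initial salt = 229,000×0.8 = 183,200
After stage 1: salt = 183,200 + 289,000×0.2 = 241,000; volume = 518,000 m³; S = 0.465 PSU
After stage 2: salt = 241,000 + 368,000×28.4 = 10,692,200; volume = 886,000 m³; S = 12.068 PSU
After stage 3: salt = 10,692,200 + 193,000×6.7 = 11,985,300; volume = 1,079,000 m³
S = 11,985,300 / 1,079,000 = 11.1078 PSU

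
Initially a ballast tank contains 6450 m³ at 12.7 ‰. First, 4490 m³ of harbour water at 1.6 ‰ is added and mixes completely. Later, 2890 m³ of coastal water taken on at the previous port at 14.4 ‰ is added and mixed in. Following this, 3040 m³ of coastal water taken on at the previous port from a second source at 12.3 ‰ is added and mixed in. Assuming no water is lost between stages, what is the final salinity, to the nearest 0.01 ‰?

9.96 ‰

Weighted by volume,
Initial salt = 6,450×12.7 = 81,915
After stage 1: salt = 81,915 + 4,490×1.6 = 89,099; volume = 10,940 m³; S = 8.144 ‰
After stage 2: salt = 89,099 + 2,890×14.4 = 130,715; volume = 13,830 m³; S = 9.452 ‰
After stage 3: salt = 130,715 + 3,040×12.3 = 168,107; volume = 16,870 m³
S = 168,107 / 16,870 = 9.9648 ‰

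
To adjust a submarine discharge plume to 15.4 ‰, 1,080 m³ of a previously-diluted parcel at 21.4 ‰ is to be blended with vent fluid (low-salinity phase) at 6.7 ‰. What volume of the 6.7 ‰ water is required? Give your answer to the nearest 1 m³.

Salt balance: 1,080×21.4 + V×6.7 = (1,080+V)×15.4
23,112 + 6.7V = 16,632 + 15.4V
6,480 = 8.7V
V = 744.83 m³

745 m³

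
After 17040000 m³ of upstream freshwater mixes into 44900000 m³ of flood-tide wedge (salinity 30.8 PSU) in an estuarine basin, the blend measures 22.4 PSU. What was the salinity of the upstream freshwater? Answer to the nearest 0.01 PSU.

Salt balance: 44,900,000×30.8 + 17,040,000×S = 61,940,000×22.4
1,382,920,000 + 17,040,000·S = 1,387,456,000
S = (1,387,456,000 − 1,382,920,000) / 17,040,000 = 0.2662 PSU

0.27 PSU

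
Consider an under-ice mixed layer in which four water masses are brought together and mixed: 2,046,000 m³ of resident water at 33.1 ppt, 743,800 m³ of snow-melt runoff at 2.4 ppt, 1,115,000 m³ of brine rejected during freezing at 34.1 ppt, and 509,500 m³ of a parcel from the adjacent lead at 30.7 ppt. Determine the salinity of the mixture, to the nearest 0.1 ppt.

27.9 ppt

Salt balance:
salt = 2,046,000×33.1 + 743,800×2.4 + 1,115,000×34.1 + 509,500×30.7 = 67,722,600 + 1,785,120 + 38,021,500 + 15,641,650 = 123,170,870
volume = 2,046,000 + 743,800 + 1,115,000 + 509,500 = 4,414,300 m³
S = 123,170,870 / 4,414,300 = 27.903 ppt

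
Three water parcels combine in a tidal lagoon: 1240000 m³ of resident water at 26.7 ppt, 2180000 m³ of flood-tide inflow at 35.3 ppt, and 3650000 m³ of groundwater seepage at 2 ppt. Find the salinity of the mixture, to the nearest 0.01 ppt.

16.60 ppt

Total salt / total volume:
salt = 1,240,000×26.7 + 2,180,000×35.3 + 3,650,000×2 = 33,108,000 + 76,954,000 + 7,300,000 = 117,362,000
volume = 1,240,000 + 2,180,000 + 3,650,000 = 7,070,000 m³
S = 117,362,000 / 7,070,000 = 16.6 ppt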